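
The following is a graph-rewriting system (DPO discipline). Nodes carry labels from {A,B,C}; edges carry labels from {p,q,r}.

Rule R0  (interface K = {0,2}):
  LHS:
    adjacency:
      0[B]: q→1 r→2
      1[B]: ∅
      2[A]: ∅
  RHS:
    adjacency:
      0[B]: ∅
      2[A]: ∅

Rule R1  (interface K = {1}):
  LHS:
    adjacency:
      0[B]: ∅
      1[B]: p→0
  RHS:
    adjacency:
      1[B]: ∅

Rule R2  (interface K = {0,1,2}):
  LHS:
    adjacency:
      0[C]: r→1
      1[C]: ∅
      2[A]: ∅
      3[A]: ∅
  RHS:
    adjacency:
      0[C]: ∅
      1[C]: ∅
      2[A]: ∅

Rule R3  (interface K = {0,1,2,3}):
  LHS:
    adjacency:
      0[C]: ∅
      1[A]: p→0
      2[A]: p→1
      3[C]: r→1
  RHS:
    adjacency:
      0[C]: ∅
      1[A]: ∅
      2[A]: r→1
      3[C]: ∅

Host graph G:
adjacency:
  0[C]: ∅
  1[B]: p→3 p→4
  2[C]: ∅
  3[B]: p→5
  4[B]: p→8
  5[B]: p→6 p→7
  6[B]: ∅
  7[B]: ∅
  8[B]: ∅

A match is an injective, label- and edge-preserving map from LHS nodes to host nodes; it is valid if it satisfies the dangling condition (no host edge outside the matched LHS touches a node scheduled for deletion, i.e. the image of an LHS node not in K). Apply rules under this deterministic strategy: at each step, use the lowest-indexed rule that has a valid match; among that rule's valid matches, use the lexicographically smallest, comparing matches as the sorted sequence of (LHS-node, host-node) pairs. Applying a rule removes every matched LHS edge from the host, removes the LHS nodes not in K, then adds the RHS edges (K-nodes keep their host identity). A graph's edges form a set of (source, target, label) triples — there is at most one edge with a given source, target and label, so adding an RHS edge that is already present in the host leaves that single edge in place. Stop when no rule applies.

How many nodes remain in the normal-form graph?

Answer: 3

Steps:
start.  V:9 E:6  edges: 1-p->3 1-p->4 3-p->5 4-p->8 5-p->6 5-p->7
1. fire R1 via {0↦6, 1↦5}  →  V:8 E:5  edges: 1-p->3 1-p->4 3-p->5 4-p->8 5-p->7
2. fire R1 via {0↦7, 1↦5}  →  V:7 E:4  edges: 1-p->3 1-p->4 3-p->5 4-p->8
3. fire R1 via {0↦5, 1↦3}  →  V:6 E:3  edges: 1-p->3 1-p->4 4-p->8
4. fire R1 via {0↦3, 1↦1}  →  V:5 E:2  edges: 1-p->4 4-p->8
5. fire R1 via {0↦8, 1↦4}  →  V:4 E:1  edges: 1-p->4
6. fire R1 via {0↦4, 1↦1}  →  V:3 E:0  edges: ∅
halt: no rule applies after step 6
NF nodes: {0:C, 1:B, 2:C}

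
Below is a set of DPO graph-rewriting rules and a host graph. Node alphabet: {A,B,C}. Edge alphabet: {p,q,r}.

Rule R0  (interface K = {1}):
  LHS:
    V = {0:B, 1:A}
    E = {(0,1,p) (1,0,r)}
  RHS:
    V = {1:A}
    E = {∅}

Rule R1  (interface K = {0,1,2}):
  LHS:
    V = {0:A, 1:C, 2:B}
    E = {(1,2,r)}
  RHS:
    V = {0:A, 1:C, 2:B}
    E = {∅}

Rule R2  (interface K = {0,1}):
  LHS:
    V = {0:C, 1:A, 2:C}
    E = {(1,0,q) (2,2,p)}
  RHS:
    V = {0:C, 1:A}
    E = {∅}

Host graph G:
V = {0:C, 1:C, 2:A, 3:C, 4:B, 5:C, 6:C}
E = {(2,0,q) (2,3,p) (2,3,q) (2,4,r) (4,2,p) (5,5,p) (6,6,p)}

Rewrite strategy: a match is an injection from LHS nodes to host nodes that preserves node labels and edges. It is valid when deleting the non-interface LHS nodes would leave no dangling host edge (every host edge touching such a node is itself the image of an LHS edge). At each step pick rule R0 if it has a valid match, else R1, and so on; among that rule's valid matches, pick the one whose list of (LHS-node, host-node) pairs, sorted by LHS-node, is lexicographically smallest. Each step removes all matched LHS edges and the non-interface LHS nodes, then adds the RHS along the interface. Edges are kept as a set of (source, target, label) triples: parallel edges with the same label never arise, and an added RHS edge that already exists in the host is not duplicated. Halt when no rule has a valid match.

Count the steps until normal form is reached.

Answer: 3

Steps:
start.  V:7 E:7  edges: 2-q->0 2-p->3 2-q->3 2-r->4 4-p->2 5-p->5 6-p->6
1. fire R0 via {0↦4, 1↦2}  →  V:6 E:5  edges: 2-q->0 2-p->3 2-q->3 5-p->5 6-p->6
2. fire R2 via {0↦0, 1↦2, 2↦5}  →  V:5 E:3  edges: 2-p->3 2-q->3 6-p->6
3. fire R2 via {0↦3, 1↦2, 2↦6}  →  V:4 E:1  edges: 2-p->3
final graph: no rule applies after step 3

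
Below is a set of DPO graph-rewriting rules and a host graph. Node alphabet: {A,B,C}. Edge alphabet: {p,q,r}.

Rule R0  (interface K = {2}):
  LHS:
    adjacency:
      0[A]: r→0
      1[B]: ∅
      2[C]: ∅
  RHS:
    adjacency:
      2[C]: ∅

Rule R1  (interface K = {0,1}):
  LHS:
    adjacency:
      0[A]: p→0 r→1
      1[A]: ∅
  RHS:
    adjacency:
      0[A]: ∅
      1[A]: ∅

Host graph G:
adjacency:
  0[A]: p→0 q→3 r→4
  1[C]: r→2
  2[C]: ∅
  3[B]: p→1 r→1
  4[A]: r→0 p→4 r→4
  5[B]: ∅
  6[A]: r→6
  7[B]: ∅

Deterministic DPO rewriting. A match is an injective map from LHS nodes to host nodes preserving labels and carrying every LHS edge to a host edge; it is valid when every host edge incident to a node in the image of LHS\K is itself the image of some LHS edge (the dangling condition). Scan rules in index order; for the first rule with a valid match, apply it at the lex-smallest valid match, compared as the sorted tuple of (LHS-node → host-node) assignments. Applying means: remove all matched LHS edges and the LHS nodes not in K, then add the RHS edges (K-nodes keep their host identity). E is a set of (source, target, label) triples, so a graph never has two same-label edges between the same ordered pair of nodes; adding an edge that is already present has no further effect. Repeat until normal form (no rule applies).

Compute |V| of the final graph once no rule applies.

initial: |V|=8 |E|=10  E = 0-p->0 0-q->3 0-r->4 1-r->2 3-p->1 3-r->1 4-r->0 4-p->4 4-r->4 6-r->6
step 1: apply R0 at {0↦6, 1↦5, 2↦1}  → |V|=6 |E|=9  E = 0-p->0 0-q->3 0-r->4 1-r->2 3-p->1 3-r->1 4-r->0 4-p->4 4-r->4
step 2: apply R1 at {0↦0, 1↦4}  → |V|=6 |E|=7  E = 0-q->3 1-r->2 3-p->1 3-r->1 4-r->0 4-p->4 4-r->4
step 3: apply R1 at {0↦4, 1↦0}  → |V|=6 |E|=5  E = 0-q->3 1-r->2 3-p->1 3-r->1 4-r->4
step 4: apply R0 at {0↦4, 1↦7, 2↦1}  → |V|=4 |E|=4  E = 0-q->3 1-r->2 3-p->1 3-r->1
final graph: no rule applies after step 4
NF nodes: {0:A, 1:C, 2:C, 3:B}

Answer: 4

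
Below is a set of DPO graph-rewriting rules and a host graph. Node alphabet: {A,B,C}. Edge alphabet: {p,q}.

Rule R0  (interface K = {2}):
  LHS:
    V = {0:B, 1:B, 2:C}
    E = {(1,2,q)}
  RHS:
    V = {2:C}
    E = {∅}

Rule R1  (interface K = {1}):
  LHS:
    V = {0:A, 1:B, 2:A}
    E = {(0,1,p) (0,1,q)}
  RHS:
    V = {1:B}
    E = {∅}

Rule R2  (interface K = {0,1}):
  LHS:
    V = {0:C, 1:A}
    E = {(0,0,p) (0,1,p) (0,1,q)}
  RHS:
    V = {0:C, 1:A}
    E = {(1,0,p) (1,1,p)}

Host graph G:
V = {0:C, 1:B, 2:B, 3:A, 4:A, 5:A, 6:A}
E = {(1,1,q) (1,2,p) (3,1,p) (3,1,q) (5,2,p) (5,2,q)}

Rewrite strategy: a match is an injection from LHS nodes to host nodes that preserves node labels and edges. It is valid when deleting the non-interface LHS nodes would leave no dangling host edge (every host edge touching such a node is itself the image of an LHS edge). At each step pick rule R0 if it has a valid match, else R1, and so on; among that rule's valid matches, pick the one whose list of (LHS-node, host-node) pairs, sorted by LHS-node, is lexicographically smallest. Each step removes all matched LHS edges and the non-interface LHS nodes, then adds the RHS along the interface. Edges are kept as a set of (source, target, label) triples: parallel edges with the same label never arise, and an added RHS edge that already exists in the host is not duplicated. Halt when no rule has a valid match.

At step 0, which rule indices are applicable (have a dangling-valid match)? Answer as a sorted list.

Answer: [R1]

Rewrite trace:
R0: no valid match — LHS pattern not found
R1: 4 valid matches — {0↦3, 1↦1, 2↦4}, {0↦3, 1↦1, 2↦6}, {0↦5, 1↦2, 2↦4} (+1 more)
R2: no valid match — LHS pattern not found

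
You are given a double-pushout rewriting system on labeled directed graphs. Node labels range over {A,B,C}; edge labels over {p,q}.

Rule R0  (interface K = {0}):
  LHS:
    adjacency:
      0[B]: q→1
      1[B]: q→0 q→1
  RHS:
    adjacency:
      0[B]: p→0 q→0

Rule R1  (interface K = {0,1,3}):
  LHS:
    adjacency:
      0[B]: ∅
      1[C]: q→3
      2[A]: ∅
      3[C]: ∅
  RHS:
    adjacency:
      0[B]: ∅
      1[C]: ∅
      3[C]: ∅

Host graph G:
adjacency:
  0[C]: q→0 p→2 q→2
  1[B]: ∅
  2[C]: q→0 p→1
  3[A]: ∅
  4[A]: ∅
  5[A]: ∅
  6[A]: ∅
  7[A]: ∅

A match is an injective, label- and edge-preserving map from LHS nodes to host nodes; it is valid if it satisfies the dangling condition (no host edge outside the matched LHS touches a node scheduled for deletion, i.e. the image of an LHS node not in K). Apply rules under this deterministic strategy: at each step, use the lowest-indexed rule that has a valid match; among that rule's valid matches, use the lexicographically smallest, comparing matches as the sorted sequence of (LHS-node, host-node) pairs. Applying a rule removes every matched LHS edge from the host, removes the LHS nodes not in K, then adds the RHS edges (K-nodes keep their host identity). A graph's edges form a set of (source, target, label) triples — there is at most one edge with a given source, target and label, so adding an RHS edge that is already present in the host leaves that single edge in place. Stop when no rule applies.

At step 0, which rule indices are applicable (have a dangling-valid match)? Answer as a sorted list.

R0: no valid match — LHS pattern not found
R1: 10 valid matches — {0↦1, 1↦0, 2↦3, 3↦2}, {0↦1, 1↦0, 2↦4, 3↦2}, {0↦1, 1↦0, 2↦5, 3↦2} (+7 more)

Answer: [R1]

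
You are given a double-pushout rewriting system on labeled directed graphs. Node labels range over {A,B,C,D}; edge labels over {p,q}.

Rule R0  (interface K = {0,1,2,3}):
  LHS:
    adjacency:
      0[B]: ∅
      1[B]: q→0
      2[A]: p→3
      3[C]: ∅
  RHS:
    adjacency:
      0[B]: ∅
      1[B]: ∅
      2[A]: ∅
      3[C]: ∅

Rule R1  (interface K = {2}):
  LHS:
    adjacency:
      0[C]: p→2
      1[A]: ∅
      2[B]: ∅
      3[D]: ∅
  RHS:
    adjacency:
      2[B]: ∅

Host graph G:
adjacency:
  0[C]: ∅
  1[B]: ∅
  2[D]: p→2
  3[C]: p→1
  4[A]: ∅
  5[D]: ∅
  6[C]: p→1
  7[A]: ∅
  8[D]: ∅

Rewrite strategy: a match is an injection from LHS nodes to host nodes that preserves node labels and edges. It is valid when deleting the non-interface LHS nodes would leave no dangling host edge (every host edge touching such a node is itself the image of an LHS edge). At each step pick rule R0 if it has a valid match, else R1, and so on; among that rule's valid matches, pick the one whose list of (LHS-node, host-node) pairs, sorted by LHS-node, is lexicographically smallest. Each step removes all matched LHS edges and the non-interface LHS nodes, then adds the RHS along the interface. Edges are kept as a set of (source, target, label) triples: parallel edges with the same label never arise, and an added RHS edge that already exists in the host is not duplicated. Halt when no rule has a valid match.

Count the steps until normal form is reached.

Answer: 2

Steps:
start.  V:9 E:3  edges: 2-p->2 3-p->1 6-p->1
1. fire R1 via {0↦3, 1↦4, 2↦1, 3↦5}  →  V:6 E:2  edges: 2-p->2 6-p->1
2. fire R1 via {0↦6, 1↦7, 2↦1, 3↦8}  →  V:3 E:1  edges: 2-p->2
final graph: no rule applies after step 2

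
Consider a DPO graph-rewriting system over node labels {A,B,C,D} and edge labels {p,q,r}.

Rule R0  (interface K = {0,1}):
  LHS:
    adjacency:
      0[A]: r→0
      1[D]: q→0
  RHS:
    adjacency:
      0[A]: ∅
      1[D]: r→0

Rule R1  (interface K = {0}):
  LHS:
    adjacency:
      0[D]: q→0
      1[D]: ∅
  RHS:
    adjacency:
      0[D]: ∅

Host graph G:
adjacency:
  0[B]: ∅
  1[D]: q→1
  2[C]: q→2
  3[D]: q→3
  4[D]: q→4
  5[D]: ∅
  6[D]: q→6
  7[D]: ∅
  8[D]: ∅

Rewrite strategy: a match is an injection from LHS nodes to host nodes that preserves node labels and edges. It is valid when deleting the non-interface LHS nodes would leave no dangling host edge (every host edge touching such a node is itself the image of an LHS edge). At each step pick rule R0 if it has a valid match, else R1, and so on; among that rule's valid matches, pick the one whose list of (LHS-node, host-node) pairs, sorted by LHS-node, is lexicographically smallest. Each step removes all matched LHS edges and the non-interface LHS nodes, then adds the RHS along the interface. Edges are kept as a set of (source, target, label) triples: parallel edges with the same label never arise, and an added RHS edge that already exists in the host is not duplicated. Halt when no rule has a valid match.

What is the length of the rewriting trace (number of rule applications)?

initial: |V|=9 |E|=5  E = 1-q->1 2-q->2 3-q->3 4-q->4 6-q->6
step 1: apply R1 at {0↦1, 1↦5}  → |V|=8 |E|=4  E = 2-q->2 3-q->3 4-q->4 6-q->6
step 2: apply R1 at {0↦3, 1↦1}  → |V|=7 |E|=3  E = 2-q->2 4-q->4 6-q->6
step 3: apply R1 at {0↦4, 1↦3}  → |V|=6 |E|=2  E = 2-q->2 6-q->6
step 4: apply R1 at {0↦6, 1↦4}  → |V|=5 |E|=1  E = 2-q->2
normal form: no rule applies after step 4

Answer: 4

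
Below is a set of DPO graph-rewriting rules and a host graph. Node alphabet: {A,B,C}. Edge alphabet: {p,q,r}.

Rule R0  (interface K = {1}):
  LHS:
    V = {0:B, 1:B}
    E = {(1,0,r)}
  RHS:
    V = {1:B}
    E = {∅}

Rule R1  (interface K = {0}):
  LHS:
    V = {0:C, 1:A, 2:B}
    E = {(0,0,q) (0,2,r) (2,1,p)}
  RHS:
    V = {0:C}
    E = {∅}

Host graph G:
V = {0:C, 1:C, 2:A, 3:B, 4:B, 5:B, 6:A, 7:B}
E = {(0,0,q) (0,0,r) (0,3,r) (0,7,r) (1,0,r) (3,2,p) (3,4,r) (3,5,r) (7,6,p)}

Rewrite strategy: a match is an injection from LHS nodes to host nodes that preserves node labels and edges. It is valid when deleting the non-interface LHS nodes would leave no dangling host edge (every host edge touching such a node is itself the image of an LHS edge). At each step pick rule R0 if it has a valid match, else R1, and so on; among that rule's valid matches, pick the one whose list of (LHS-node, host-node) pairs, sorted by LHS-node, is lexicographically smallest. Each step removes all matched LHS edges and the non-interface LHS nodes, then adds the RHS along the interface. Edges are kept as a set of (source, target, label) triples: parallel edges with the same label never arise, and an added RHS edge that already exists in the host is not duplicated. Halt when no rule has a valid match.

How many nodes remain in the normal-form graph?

initial: |V|=8 |E|=9  E = 0-q->0 0-r->0 0-r->3 0-r->7 1-r->0 3-p->2 3-r->4 3-r->5 7-p->6
step 1: apply R0 at {0↦4, 1↦3}  → |V|=7 |E|=8  E = 0-q->0 0-r->0 0-r->3 0-r->7 1-r->0 3-p->2 3-r->5 7-p->6
step 2: apply R0 at {0↦5, 1↦3}  → |V|=6 |E|=7  E = 0-q->0 0-r->0 0-r->3 0-r->7 1-r->0 3-p->2 7-p->6
step 3: apply R1 at {0↦0, 1↦2, 2↦3}  → |V|=4 |E|=4  E = 0-r->0 0-r->7 1-r->0 7-p->6
halt: no rule applies after step 3
NF nodes: {0:C, 1:C, 6:A, 7:B}

Answer: 4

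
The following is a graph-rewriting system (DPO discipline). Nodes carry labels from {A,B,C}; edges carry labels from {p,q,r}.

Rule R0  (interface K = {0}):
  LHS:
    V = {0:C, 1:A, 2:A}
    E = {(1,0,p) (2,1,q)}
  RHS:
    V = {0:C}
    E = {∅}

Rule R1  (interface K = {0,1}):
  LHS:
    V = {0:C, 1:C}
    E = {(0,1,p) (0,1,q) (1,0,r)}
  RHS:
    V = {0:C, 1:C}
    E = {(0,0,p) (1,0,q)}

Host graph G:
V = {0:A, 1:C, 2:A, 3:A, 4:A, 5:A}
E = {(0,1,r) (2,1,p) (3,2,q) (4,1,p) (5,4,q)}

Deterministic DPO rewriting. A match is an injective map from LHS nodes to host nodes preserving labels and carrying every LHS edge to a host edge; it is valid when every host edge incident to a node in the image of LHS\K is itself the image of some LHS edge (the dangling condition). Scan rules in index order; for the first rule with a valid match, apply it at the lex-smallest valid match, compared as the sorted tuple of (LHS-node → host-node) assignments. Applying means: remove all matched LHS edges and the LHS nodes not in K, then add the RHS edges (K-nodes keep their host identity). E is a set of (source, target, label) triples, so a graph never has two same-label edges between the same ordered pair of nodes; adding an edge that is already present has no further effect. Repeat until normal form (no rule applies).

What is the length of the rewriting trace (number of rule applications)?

initial: |V|=6 |E|=5  E = 0-r->1 2-p->1 3-q->2 4-p->1 5-q->4
step 1: apply R0 at {0↦1, 1↦2, 2↦3}  → |V|=4 |E|=3  E = 0-r->1 4-p->1 5-q->4
step 2: apply R0 at {0↦1, 1↦4, 2↦5}  → |V|=2 |E|=1  E = 0-r->1
final graph: no rule applies after step 2

Answer: 2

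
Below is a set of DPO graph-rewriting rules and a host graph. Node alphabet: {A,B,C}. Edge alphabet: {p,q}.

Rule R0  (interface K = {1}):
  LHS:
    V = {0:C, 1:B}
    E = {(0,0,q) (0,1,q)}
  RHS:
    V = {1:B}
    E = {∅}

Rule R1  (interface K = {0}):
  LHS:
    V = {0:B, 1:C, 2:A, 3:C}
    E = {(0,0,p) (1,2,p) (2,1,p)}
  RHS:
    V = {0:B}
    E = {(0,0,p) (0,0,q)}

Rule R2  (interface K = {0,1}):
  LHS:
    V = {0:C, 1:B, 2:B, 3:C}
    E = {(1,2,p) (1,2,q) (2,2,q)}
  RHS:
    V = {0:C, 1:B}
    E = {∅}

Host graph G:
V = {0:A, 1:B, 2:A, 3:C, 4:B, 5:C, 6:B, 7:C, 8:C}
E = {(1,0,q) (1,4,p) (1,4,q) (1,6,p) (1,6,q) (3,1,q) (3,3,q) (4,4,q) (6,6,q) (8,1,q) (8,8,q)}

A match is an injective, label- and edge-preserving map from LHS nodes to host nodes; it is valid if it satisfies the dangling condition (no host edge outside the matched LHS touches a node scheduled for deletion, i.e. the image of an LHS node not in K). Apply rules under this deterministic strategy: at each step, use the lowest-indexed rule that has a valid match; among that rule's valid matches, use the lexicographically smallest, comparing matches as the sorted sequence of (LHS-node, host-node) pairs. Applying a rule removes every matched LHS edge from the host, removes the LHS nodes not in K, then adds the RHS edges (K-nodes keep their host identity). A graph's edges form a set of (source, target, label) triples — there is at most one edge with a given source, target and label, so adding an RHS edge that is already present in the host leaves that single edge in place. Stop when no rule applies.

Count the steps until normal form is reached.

initial: |V|=9 |E|=11  E = 1-q->0 1-p->4 1-q->4 1-p->6 1-q->6 3-q->1 3-q->3 4-q->4 6-q->6 8-q->1 8-q->8
step 1: apply R0 at {0↦3, 1↦1}  → |V|=8 |E|=9  E = 1-q->0 1-p->4 1-q->4 1-p->6 1-q->6 4-q->4 6-q->6 8-q->1 8-q->8
step 2: apply R0 at {0↦8, 1↦1}  → |V|=7 |E|=7  E = 1-q->0 1-p->4 1-q->4 1-p->6 1-q->6 4-q->4 6-q->6
step 3: apply R2 at {0↦5, 1↦1, 2↦4, 3↦7}  → |V|=5 |E|=4  E = 1-q->0 1-p->6 1-q->6 6-q->6
halt: no rule applies after step 3

Answer: 3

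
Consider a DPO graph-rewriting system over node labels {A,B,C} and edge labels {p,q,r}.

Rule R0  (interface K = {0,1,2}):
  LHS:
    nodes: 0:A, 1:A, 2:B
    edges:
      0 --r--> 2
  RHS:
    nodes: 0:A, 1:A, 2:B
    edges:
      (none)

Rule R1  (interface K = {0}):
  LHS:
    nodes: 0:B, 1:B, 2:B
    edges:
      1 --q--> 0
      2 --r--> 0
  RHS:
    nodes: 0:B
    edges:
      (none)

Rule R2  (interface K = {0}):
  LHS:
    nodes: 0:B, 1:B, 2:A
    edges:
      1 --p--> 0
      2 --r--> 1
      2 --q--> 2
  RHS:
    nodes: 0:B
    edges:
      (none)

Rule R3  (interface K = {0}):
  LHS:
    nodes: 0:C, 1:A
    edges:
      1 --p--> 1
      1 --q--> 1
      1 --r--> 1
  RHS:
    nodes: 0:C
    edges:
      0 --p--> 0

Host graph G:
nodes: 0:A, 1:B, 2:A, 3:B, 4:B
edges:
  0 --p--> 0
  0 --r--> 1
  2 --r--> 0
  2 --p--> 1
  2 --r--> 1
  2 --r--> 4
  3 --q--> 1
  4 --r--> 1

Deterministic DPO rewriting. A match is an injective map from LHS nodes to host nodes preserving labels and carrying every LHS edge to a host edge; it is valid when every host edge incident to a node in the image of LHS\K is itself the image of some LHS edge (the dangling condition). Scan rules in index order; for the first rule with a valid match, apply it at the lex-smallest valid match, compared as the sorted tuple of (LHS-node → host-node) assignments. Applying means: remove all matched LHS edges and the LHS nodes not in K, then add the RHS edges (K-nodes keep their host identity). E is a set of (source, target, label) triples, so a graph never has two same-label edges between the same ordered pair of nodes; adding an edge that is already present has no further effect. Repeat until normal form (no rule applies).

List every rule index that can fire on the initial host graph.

R0: 3 valid matches — {0↦0, 1↦2, 2↦1}, {0↦2, 1↦0, 2↦1}, {0↦2, 1↦0, 2↦4}
R1: no valid match — 1 raw match, all fail dangling condition
R2: no valid match — LHS pattern not found
R3: no valid match — LHS pattern not found

Answer: [R0]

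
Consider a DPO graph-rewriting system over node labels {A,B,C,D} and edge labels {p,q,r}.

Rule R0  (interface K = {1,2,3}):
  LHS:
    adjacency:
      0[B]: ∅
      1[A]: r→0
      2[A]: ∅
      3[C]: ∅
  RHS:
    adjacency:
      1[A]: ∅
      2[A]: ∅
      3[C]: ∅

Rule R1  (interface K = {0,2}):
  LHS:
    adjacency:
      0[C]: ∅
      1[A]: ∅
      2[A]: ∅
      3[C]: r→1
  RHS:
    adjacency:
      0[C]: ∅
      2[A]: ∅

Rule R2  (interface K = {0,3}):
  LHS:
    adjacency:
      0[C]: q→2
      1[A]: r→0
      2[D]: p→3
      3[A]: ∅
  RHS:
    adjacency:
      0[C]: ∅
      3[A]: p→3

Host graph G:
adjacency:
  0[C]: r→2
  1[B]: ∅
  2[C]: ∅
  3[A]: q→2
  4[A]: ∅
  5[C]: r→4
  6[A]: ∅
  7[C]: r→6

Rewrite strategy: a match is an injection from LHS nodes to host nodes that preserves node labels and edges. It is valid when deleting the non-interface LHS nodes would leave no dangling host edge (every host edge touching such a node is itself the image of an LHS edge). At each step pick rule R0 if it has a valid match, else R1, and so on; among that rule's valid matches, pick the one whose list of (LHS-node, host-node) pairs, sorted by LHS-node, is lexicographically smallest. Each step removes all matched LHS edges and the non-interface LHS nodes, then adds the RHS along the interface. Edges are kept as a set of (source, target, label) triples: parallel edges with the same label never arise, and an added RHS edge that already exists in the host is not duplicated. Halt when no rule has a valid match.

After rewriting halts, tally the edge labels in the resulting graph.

initial: |V|=8 |E|=4  E = 0-r->2 3-q->2 5-r->4 7-r->6
step 1: apply R1 at {0↦0, 1↦4, 2↦3, 3↦5}  → |V|=6 |E|=3  E = 0-r->2 3-q->2 7-r->6
step 2: apply R1 at {0↦0, 1↦6, 2↦3, 3↦7}  → |V|=4 |E|=2  E = 0-r->2 3-q->2
normal form: no rule applies after step 2
NF edges: [(0, 2, 'r'), (3, 2, 'q')]

Answer: q:1 r:1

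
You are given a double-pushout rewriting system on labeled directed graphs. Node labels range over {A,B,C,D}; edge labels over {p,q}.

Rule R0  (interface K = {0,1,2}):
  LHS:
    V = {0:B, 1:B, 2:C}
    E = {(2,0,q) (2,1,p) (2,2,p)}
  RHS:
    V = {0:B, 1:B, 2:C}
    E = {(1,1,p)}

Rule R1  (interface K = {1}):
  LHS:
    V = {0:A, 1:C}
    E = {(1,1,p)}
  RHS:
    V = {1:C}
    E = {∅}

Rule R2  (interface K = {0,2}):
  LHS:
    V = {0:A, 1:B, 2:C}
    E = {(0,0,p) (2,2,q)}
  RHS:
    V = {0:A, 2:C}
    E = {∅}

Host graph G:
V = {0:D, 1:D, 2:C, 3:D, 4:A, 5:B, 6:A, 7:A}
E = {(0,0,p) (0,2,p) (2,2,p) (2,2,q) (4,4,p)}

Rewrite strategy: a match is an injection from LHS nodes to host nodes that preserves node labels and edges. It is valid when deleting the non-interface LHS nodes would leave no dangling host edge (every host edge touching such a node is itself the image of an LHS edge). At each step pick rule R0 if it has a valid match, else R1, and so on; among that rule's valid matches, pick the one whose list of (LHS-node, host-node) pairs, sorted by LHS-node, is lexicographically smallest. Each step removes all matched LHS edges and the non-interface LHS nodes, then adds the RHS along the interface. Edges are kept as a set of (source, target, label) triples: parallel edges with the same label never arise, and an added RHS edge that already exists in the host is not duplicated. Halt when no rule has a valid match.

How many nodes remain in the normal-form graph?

Answer: 6

Steps:
initial: |V|=8 |E|=5  E = 0-p->0 0-p->2 2-p->2 2-q->2 4-p->4
step 1: apply R1 at {0↦6, 1↦2}  → |V|=7 |E|=4  E = 0-p->0 0-p->2 2-q->2 4-p->4
step 2: apply R2 at {0↦4, 1↦5, 2↦2}  → |V|=6 |E|=2  E = 0-p->0 0-p->2
normal form: no rule applies after step 2
NF nodes: {0:D, 1:D, 2:C, 3:D, 4:A, 7:A}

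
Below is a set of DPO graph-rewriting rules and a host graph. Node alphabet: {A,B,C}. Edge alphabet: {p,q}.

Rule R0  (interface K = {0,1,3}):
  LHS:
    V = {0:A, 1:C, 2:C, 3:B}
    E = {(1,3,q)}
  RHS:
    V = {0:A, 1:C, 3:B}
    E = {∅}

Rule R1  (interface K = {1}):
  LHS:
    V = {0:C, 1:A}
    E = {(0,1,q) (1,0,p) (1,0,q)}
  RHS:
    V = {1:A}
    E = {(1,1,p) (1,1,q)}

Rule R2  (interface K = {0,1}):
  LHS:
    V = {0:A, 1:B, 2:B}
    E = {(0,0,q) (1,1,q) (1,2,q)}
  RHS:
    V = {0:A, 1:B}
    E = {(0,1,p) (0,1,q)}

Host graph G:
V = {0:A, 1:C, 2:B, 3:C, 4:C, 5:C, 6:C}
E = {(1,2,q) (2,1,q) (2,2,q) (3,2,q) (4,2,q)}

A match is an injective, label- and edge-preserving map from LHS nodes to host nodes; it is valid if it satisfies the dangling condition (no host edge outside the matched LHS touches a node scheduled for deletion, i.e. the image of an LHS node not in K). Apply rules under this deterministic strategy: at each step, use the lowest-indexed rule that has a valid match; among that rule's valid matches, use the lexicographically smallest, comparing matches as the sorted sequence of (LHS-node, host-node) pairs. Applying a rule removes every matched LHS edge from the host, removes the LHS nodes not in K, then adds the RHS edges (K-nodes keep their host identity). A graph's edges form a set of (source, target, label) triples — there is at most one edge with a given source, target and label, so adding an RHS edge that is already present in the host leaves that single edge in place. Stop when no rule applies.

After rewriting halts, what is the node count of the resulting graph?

Answer: 4

Derivation:
[0] host  ⇒  7 nodes, 5 edges  {1-q->2 2-q->1 2-q->2 3-q->2 4-q->2}
[1] R0 @ {0↦0, 1↦1, 2↦5, 3↦2}  ⇒  6 nodes, 4 edges  {2-q->1 2-q->2 3-q->2 4-q->2}
[2] R0 @ {0↦0, 1↦3, 2↦6, 3↦2}  ⇒  5 nodes, 3 edges  {2-q->1 2-q->2 4-q->2}
[3] R0 @ {0↦0, 1↦4, 2↦3, 3↦2}  ⇒  4 nodes, 2 edges  {2-q->1 2-q->2}
halt: no rule applies after step 3
NF nodes: {0:A, 1:C, 2:B, 4:C}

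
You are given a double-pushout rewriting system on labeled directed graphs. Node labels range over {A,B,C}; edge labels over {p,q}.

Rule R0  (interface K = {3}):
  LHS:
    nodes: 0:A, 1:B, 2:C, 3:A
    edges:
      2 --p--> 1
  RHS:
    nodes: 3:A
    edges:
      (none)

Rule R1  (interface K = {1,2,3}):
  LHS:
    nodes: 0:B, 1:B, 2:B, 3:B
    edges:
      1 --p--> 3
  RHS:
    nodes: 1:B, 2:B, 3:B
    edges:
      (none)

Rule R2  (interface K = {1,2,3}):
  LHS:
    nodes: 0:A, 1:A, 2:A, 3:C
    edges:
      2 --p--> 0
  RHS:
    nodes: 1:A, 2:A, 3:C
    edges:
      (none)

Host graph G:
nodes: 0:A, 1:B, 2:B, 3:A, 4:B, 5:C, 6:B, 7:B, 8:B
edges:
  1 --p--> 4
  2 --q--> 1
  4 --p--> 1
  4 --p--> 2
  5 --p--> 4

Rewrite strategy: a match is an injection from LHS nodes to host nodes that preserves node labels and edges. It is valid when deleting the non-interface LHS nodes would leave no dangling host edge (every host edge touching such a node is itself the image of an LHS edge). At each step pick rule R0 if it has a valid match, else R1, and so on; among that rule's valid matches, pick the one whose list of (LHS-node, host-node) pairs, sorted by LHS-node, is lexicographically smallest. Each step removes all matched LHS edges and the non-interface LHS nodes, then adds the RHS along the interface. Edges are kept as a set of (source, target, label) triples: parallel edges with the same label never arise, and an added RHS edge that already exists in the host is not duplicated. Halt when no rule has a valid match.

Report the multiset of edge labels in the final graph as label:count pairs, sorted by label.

Answer: q:1

Steps:
initial: |V|=9 |E|=5  E = 1-p->4 2-q->1 4-p->1 4-p->2 5-p->4
step 1: apply R1 at {0↦6, 1↦1, 2↦2, 3↦4}  → |V|=8 |E|=4  E = 2-q->1 4-p->1 4-p->2 5-p->4
step 2: apply R1 at {0↦7, 1↦4, 2↦1, 3↦2}  → |V|=7 |E|=3  E = 2-q->1 4-p->1 5-p->4
step 3: apply R1 at {0↦8, 1↦4, 2↦2, 3↦1}  → |V|=6 |E|=2  E = 2-q->1 5-p->4
step 4: apply R0 at {0↦0, 1↦4, 2↦5, 3↦3}  → |V|=3 |E|=1  E = 2-q->1
final graph: no rule applies after step 4
NF edges: [(2, 1, 'q')]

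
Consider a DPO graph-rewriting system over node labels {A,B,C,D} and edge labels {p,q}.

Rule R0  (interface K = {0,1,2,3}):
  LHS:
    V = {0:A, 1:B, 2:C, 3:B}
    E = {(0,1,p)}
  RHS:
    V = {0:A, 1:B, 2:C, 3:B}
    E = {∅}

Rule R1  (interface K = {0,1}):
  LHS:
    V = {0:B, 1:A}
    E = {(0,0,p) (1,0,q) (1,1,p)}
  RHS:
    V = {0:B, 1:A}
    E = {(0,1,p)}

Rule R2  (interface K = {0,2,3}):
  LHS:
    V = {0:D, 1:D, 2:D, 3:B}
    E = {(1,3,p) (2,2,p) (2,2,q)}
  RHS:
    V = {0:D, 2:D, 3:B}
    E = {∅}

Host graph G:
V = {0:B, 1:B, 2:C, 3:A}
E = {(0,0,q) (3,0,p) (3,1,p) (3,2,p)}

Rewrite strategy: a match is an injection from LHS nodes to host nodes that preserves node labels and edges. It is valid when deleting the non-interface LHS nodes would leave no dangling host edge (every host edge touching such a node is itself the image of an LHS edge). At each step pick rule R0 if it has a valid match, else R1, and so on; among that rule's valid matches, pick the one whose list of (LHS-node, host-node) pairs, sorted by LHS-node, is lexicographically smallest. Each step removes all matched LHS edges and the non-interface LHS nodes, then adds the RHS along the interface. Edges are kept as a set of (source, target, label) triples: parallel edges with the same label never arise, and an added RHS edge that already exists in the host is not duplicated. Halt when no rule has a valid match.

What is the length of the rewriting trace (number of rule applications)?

Answer: 2

Rewrite trace:
[0] host  ⇒  4 nodes, 4 edges  {0-q->0 3-p->0 3-p->1 3-p->2}
[1] R0 @ {0↦3, 1↦0, 2↦2, 3↦1}  ⇒  4 nodes, 3 edges  {0-q->0 3-p->1 3-p->2}
[2] R0 @ {0↦3, 1↦1, 2↦2, 3↦0}  ⇒  4 nodes, 2 edges  {0-q->0 3-p->2}
final graph: no rule applies after step 2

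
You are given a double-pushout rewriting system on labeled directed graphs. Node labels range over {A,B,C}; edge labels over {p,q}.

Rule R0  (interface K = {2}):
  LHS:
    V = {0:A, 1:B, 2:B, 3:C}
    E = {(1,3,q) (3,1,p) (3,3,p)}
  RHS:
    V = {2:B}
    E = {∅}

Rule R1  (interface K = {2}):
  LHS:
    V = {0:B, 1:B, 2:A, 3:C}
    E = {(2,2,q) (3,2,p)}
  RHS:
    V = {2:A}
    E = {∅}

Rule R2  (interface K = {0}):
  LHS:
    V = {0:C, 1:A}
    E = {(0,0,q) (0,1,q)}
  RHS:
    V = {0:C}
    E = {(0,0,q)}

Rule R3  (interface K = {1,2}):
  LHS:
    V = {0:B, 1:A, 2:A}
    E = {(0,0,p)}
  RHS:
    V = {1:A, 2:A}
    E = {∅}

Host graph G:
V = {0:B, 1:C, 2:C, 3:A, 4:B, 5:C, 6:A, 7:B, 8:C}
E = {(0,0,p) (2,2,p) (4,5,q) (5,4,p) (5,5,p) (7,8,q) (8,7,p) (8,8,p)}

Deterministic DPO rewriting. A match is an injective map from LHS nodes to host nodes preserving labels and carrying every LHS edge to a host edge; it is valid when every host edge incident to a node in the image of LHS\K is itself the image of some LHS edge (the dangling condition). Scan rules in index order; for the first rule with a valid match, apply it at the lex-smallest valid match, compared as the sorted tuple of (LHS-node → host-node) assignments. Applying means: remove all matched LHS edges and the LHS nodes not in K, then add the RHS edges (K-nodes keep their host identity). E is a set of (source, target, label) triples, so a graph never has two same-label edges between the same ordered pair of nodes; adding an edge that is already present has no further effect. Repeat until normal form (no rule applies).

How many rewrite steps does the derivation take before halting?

Answer: 2

Rewrite trace:
start.  V:9 E:8  edges: 0-p->0 2-p->2 4-q->5 5-p->4 5-p->5 7-q->8 8-p->7 8-p->8
1. fire R0 via {0↦3, 1↦4, 2↦0, 3↦5}  →  V:6 E:5  edges: 0-p->0 2-p->2 7-q->8 8-p->7 8-p->8
2. fire R0 via {0↦6, 1↦7, 2↦0, 3↦8}  →  V:3 E:2  edges: 0-p->0 2-p->2
halt: no rule applies after step 2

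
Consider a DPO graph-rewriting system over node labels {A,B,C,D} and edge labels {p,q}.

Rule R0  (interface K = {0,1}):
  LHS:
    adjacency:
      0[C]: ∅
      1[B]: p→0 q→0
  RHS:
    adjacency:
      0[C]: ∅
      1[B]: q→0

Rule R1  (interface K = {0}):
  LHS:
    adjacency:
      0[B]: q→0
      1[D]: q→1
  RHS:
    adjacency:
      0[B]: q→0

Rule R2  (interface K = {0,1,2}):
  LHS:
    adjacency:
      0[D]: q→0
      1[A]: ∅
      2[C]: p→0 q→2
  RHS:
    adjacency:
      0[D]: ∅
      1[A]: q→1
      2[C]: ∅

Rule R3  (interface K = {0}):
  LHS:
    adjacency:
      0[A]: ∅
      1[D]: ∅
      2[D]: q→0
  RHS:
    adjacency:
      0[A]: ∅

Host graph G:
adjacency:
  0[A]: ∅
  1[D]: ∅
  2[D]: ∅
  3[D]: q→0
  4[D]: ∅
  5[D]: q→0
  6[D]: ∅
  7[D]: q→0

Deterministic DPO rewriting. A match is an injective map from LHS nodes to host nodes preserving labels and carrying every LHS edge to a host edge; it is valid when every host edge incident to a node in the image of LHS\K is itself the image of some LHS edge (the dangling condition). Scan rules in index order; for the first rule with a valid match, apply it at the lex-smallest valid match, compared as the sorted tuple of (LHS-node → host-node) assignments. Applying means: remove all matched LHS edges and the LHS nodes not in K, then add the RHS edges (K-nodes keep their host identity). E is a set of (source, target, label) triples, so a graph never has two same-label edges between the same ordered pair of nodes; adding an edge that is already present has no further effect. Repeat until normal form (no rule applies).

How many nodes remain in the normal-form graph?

Answer: 2

Steps:
[0] host  ⇒  8 nodes, 3 edges  {3-q->0 5-q->0 7-q->0}
[1] R3 @ {0↦0, 1↦1, 2↦3}  ⇒  6 nodes, 2 edges  {5-q->0 7-q->0}
[2] R3 @ {0↦0, 1↦2, 2↦5}  ⇒  4 nodes, 1 edges  {7-q->0}
[3] R3 @ {0↦0, 1↦4, 2↦7}  ⇒  2 nodes, 0 edges  {∅}
normal form: no rule applies after step 3
NF nodes: {0:A, 6:D}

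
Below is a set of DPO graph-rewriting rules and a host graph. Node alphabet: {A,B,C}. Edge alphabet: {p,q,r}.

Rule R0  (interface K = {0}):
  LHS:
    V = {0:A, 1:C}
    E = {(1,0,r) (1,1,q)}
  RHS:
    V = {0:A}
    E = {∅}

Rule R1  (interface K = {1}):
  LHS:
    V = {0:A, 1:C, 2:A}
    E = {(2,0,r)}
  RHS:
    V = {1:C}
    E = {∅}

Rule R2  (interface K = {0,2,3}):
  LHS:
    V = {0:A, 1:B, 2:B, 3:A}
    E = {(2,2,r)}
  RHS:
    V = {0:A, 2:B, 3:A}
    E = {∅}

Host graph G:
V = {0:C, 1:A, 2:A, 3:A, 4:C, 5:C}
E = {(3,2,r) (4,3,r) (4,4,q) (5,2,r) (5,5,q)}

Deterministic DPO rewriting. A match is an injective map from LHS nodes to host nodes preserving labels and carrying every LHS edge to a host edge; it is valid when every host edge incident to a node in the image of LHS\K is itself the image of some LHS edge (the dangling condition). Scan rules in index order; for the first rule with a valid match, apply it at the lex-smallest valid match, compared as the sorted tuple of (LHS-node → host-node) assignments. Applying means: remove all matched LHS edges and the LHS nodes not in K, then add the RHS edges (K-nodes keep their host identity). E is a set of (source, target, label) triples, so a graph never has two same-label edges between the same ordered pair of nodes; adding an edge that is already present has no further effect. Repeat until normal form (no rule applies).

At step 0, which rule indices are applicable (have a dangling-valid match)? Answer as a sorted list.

Answer: [R0]

Derivation:
R0: 2 valid matches — {0↦2, 1↦5}, {0↦3, 1↦4}
R1: no valid match — 3 raw matches, all fail dangling condition
R2: no valid match — LHS pattern not found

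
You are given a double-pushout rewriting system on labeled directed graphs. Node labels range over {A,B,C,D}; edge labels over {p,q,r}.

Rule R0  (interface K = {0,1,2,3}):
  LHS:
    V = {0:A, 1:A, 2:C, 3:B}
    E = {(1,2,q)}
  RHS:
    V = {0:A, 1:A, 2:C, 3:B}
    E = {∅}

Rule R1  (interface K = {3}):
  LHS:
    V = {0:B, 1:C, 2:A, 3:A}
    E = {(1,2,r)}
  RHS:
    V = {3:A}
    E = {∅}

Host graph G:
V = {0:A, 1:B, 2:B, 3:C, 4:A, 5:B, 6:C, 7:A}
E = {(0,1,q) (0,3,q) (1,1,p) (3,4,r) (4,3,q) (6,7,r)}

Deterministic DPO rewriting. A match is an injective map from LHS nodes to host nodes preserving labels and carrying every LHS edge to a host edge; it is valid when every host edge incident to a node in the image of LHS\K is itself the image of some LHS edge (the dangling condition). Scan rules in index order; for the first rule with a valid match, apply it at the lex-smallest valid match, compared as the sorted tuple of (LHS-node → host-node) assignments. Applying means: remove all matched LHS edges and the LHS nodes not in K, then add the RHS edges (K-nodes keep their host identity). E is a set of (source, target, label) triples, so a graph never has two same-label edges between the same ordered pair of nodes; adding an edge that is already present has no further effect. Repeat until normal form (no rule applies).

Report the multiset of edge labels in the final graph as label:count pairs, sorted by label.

Answer: p:1 q:1

Steps:
start.  V:8 E:6  edges: 0-q->1 0-q->3 1-p->1 3-r->4 4-q->3 6-r->7
1. fire R0 via {0↦0, 1↦4, 2↦3, 3↦1}  →  V:8 E:5  edges: 0-q->1 0-q->3 1-p->1 3-r->4 6-r->7
2. fire R0 via {0↦4, 1↦0, 2↦3, 3↦1}  →  V:8 E:4  edges: 0-q->1 1-p->1 3-r->4 6-r->7
3. fire R1 via {0↦2, 1↦3, 2↦4, 3↦0}  →  V:5 E:3  edges: 0-q->1 1-p->1 6-r->7
4. fire R1 via {0↦5, 1↦6, 2↦7, 3↦0}  →  V:2 E:2  edges: 0-q->1 1-p->1
final graph: no rule applies after step 4
NF edges: [(0, 1, 'q'), (1, 1, 'p')]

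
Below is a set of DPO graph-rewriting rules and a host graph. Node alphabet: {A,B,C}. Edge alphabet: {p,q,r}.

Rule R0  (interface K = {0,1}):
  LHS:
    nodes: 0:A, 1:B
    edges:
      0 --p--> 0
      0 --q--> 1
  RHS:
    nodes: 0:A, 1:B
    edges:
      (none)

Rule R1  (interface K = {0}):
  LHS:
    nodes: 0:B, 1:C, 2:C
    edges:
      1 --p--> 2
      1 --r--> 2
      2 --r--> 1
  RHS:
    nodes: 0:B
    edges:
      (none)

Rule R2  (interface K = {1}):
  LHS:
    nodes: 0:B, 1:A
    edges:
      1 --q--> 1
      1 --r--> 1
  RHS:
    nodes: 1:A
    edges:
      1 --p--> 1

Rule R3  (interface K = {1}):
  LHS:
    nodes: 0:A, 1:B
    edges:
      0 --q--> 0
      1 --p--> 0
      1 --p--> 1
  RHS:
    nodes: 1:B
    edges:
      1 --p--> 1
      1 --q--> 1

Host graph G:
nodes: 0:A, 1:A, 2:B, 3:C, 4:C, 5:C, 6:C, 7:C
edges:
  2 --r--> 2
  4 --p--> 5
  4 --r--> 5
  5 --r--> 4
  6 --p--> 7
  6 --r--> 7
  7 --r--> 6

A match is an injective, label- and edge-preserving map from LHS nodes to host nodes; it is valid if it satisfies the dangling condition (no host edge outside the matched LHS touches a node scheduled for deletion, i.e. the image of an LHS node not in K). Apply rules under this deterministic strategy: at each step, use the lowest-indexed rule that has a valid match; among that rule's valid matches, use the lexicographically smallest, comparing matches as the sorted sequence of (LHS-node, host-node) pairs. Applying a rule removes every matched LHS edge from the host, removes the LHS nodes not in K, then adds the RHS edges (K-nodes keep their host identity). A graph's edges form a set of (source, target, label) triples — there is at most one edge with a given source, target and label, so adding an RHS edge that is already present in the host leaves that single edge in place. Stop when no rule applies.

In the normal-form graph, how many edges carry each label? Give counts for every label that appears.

Answer: r:1

Steps:
start.  V:8 E:7  edges: 2-r->2 4-p->5 4-r->5 5-r->4 6-p->7 6-r->7 7-r->6
1. fire R1 via {0↦2, 1↦4, 2↦5}  →  V:6 E:4  edges: 2-r->2 6-p->7 6-r->7 7-r->6
2. fire R1 via {0↦2, 1↦6, 2↦7}  →  V:4 E:1  edges: 2-r->2
final graph: no rule applies after step 2
NF edges: [(2, 2, 'r')]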